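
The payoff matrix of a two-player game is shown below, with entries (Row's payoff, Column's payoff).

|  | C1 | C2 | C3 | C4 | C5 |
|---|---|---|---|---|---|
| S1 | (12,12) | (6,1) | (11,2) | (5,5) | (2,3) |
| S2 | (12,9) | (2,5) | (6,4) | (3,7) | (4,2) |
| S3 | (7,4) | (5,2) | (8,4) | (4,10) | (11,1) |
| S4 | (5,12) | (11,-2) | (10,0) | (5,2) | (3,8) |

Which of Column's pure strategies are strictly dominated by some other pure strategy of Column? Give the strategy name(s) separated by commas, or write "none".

C2, C3, C5

Nothing dominates C1: C2 at S1 (12>1); C3 at S1 (12>2); C4 at S1 (12>5); C5 at S1 (12>3).
C2 is strictly dominated by C1 (S1: 12>1, S2: 9>5, S3: 4>2, S4: 12>-2).
C4 strictly dominates C3 — S1: 5>2, S2: 7>4, S3: 10>4, S4: 2>0.
C4 is not dominated — it holds its own against C1 at S3 (10>4); C2 at S1 (5>1); C3 at S1 (5>2); C5 at S1 (5>3).
C5 is strictly dominated by C1 (S1: 12>3, S2: 9>2, S3: 4>1, S4: 12>8).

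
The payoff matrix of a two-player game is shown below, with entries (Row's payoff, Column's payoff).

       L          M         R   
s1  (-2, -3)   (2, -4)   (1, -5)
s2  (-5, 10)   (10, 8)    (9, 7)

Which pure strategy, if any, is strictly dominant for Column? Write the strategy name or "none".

L vs M: s1: -3>-4, s2: 10>8.
L vs R: s1: -3>-5, s2: 10>7.
L strictly beats every other strategy against every opponent action, so it is strictly dominant.

L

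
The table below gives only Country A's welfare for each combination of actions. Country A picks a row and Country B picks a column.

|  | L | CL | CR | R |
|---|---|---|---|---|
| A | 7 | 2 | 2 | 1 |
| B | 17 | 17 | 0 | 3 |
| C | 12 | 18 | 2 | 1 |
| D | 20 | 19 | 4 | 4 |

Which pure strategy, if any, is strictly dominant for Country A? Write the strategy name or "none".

D

D vs A: L: 20>7, CL: 19>2, CR: 4>2, R: 4>1.
D vs B: L: 20>17, CL: 19>17, CR: 4>0, R: 4>3.
D vs C: L: 20>12, CL: 19>18, CR: 4>2, R: 4>1.
D strictly beats every other strategy against every opponent action, so it is strictly dominant.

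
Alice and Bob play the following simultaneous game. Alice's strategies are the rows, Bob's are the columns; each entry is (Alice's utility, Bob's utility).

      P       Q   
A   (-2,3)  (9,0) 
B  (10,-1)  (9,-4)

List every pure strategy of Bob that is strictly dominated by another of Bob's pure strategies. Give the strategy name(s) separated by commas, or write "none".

Nothing dominates P: Q at A (3>0).
P strictly dominates Q — A: 3>0, B: -1>-4.

Q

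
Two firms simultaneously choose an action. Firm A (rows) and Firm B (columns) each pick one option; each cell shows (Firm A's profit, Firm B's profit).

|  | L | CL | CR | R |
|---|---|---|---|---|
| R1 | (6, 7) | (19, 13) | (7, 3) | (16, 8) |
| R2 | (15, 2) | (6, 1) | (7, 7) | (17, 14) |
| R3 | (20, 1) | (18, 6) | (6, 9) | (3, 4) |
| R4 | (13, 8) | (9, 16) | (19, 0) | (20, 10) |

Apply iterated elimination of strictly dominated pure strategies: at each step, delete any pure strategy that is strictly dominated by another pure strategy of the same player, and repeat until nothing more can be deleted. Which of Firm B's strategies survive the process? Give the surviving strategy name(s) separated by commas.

CL

Column L is eliminated: R beats it against every remaining row (R1: 8>7, R2: 14>2, R3: 4>1, R4: 10>8).
Row R2 is eliminated: R4 beats it against every remaining column (CL: 9>6, CR: 19>7, R: 20>17).
For Firm A, R1 strictly dominates R3 on the remaining columns (CL: 19>18, CR: 7>6, R: 16>3); eliminate R3.
Column CR is eliminated: CL beats it against every remaining row (R1: 13>3, R4: 16>0).
Firm B's strategy R is strictly dominated by CL (R1: 13>8, R4: 16>10) and is removed.
Firm A's strategy R4 is strictly dominated by R1 (CL: 19>9) and is removed.
Among the remaining strategies, none is strictly dominated by another pure strategy of the same player, so the elimination stops.
Surviving strategies — Firm A: {R1}; Firm B: {CL}.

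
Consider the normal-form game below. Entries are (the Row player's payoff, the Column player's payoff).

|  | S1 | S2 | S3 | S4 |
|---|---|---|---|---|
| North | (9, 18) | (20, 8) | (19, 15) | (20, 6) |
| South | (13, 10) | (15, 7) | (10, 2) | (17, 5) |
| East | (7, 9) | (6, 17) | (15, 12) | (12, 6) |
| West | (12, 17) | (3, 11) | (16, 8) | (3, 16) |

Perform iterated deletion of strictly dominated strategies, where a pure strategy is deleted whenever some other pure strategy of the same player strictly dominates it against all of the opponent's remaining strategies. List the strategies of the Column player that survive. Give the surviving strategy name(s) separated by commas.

For the Row player, North strictly dominates East on the remaining columns (S1: 9>7, S2: 20>6, S3: 19>15, S4: 20>12); eliminate East.
For the Column player, S1 strictly dominates S2 on the remaining rows (North: 18>8, South: 10>7, West: 17>11); eliminate S2.
Column S3 is eliminated: S1 beats it against every remaining row (North: 18>15, South: 10>2, West: 17>8).
The Row player's strategy West is strictly dominated by South (S1: 13>12, S4: 17>3) and is removed.
The Column player's strategy S4 is strictly dominated by S1 (North: 18>6, South: 10>5) and is removed.
For the Row player, South strictly dominates North on the remaining columns (S1: 13>9); eliminate North.
Among the remaining strategies, none is strictly dominated by another pure strategy of the same player, so the elimination stops.
Surviving strategies — the Row player: {South}; the Column player: {S1}.

S1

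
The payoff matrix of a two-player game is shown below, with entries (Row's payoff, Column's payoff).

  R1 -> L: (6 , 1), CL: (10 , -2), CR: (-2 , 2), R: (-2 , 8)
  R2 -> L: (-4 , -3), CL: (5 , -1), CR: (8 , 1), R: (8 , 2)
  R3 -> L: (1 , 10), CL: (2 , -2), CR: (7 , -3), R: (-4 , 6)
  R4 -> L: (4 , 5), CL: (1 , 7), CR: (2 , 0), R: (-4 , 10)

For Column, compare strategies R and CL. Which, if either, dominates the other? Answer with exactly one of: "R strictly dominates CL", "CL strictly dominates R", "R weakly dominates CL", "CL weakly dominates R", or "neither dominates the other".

R strictly dominates CL

Compare R to CL across every action of Row: R1: 8>-2, R2: 2>-1, R3: 6>-2, R4: 10>7.
Every comparison favours R, so R strictly dominates CL.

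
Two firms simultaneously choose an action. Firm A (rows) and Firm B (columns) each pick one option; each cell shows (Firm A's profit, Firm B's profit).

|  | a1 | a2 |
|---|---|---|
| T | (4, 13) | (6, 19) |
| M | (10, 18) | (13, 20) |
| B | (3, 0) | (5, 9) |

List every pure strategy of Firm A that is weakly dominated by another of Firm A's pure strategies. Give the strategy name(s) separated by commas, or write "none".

T, B

M weakly dominates T — a1: 10>4, a2: 13>6.
M is not dominated — it holds its own against T at a1 (10>4); B at a1 (10>3).
B is weakly dominated by T (a1: 4>3, a2: 6>5).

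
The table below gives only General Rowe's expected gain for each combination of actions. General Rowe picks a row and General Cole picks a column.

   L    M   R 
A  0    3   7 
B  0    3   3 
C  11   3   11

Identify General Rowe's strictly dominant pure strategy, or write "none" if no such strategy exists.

none

A fails to dominate B at L (0=0).
B fails to dominate A at L (0=0).
C fails to dominate A at M (3=3).
No single strategy dominates all the others.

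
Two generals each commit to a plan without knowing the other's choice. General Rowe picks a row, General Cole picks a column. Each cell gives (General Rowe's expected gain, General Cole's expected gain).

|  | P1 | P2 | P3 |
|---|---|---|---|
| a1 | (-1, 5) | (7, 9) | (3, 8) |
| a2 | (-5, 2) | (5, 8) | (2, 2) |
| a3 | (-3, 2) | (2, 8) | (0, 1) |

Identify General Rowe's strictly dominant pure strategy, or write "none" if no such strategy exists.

a1

a1 vs a2: P1: -1>-5, P2: 7>5, P3: 3>2.
a1 vs a3: P1: -1>-3, P2: 7>2, P3: 3>0.
a1 strictly beats every other strategy against every opponent action, so it is strictly dominant.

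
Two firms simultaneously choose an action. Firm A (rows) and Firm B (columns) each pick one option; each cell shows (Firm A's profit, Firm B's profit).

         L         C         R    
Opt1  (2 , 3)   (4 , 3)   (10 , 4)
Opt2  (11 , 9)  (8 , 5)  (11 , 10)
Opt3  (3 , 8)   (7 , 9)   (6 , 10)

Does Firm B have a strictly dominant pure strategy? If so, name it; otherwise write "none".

R

R vs L: Opt1: 4>3, Opt2: 10>9, Opt3: 10>8.
R vs C: Opt1: 4>3, Opt2: 10>5, Opt3: 10>9.
R strictly beats every other strategy against every opponent action, so it is strictly dominant.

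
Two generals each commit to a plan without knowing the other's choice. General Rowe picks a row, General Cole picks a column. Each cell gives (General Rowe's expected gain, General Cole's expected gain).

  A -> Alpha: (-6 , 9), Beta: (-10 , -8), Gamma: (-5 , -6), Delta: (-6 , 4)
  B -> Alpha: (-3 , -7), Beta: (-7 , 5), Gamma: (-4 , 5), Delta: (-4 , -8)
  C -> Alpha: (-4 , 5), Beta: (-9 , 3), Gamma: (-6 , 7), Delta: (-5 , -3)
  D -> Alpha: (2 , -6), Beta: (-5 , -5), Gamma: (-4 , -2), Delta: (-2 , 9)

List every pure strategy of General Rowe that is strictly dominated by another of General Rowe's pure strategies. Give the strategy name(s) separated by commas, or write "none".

A, C

B strictly dominates A — Alpha: -3>-6, Beta: -7>-10, Gamma: -4>-5, Delta: -4>-6.
Nothing dominates B: A at Alpha (-3>-6); C at Alpha (-3>-4); D at Gamma (-4=-4).
C: dominated, since B does at least as well everywhere (Alpha: -3>-4, Beta: -7>-9, Gamma: -4>-6, Delta: -4>-5).
D is not dominated — it holds its own against A at Alpha (2>-6); B at Alpha (2>-3); C at Alpha (2>-4).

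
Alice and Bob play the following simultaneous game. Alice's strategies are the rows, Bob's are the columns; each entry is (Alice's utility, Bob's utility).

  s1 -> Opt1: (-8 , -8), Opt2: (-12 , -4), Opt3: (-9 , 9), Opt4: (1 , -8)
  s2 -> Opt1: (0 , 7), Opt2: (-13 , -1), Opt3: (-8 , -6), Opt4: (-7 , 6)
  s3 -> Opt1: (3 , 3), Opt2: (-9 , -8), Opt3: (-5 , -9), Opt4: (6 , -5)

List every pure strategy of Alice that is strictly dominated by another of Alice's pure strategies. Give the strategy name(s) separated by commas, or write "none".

s3 strictly dominates s1 — Opt1: 3>-8, Opt2: -9>-12, Opt3: -5>-9, Opt4: 6>1.
s3 strictly dominates s2 — Opt1: 3>0, Opt2: -9>-13, Opt3: -5>-8, Opt4: 6>-7.
s3 is not dominated — it holds its own against s1 at Opt1 (3>-8); s2 at Opt1 (3>0).

s1, s2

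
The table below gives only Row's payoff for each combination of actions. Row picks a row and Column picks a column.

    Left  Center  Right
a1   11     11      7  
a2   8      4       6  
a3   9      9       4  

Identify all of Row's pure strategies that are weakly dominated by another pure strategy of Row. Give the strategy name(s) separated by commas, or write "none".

a2, a3

a1 is not dominated — it holds its own against a2 at Left (11>8); a3 at Left (11>9).
a2: dominated, since a1 does at least as well everywhere (Left: 11>8, Center: 11>4, Right: 7>6).
a3: dominated, since a1 does at least as well everywhere (Left: 11>9, Center: 11>9, Right: 7>4).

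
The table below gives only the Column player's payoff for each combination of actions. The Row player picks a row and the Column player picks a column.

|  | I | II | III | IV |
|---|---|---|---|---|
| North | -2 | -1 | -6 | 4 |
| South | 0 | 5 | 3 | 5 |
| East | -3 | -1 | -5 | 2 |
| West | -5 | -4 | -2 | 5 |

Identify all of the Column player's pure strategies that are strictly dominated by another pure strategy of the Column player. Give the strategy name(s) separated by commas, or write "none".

I is strictly dominated by II (North: -1>-2, South: 5>0, East: -1>-3, West: -4>-5).
II is not dominated — it holds its own against I at North (-1>-2); III at North (-1>-6); IV at South (5=5).
IV strictly dominates III — North: 4>-6, South: 5>3, East: 2>-5, West: 5>-2.
Nothing dominates IV: I at North (4>-2); II at North (4>-1); III at North (4>-6).

I, III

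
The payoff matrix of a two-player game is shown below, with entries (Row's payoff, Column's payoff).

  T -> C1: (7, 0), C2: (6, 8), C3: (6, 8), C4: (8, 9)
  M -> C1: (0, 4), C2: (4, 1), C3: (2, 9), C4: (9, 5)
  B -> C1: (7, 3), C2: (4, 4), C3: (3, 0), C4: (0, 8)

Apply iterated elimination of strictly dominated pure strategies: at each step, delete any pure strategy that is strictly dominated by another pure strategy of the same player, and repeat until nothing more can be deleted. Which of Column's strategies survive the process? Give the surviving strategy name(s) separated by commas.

Column C1 is eliminated: C4 beats it against every remaining row (T: 9>0, M: 5>4, B: 8>3).
Row B is eliminated: T beats it against every remaining column (C2: 6>4, C3: 6>3, C4: 8>0).
For Column, C4 strictly dominates C2 on the remaining rows (T: 9>8, M: 5>1); eliminate C2.
Among the remaining strategies, none is strictly dominated by another pure strategy of the same player, so the elimination stops.
Surviving strategies — Row: {T, M}; Column: {C3, C4}.

C3, C4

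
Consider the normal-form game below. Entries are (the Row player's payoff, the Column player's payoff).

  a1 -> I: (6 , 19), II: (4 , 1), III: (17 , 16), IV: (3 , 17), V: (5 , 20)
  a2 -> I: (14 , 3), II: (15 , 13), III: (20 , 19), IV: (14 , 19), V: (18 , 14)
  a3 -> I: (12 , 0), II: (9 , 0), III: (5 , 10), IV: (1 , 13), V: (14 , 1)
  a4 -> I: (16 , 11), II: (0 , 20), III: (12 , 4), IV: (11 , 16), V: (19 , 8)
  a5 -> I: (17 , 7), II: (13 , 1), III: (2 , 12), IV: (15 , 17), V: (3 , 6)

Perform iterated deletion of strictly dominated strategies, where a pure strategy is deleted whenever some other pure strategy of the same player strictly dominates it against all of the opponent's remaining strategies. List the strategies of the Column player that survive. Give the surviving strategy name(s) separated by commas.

For the Row player, a2 strictly dominates a1 on the remaining columns (I: 14>6, II: 15>4, III: 20>17, IV: 14>3, V: 18>5); eliminate a1.
Row a3 is eliminated: a2 beats it against every remaining column (I: 14>12, II: 15>9, III: 20>5, IV: 14>1, V: 18>14).
For the Column player, IV strictly dominates I on the remaining rows (a2: 19>3, a4: 16>11, a5: 17>7); eliminate I.
For the Column player, IV strictly dominates V on the remaining rows (a2: 19>14, a4: 16>8, a5: 17>6); eliminate V.
The Row player's strategy a4 is strictly dominated by a2 (II: 15>0, III: 20>12, IV: 14>11) and is removed.
For the Column player, III strictly dominates II on the remaining rows (a2: 19>13, a5: 12>1); eliminate II.
Among the remaining strategies, none is strictly dominated by another pure strategy of the same player, so the elimination stops.
Surviving strategies — the Row player: {a2, a5}; the Column player: {III, IV}.

III, IV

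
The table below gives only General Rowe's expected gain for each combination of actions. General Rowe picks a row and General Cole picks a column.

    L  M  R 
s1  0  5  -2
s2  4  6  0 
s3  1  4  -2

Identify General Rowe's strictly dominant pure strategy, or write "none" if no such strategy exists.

s2 vs s1: L: 4>0, M: 6>5, R: 0>-2.
s2 vs s3: L: 4>1, M: 6>4, R: 0>-2.
s2 strictly beats every other strategy against every opponent action, so it is strictly dominant.

s2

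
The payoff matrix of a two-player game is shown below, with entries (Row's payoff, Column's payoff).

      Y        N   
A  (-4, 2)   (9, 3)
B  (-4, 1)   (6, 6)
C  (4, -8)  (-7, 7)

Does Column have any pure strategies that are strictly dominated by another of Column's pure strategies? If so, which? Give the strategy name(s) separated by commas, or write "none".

Y is strictly dominated by N (A: 3>2, B: 6>1, C: 7>-8).
Nothing dominates N: Y at A (3>2).

Y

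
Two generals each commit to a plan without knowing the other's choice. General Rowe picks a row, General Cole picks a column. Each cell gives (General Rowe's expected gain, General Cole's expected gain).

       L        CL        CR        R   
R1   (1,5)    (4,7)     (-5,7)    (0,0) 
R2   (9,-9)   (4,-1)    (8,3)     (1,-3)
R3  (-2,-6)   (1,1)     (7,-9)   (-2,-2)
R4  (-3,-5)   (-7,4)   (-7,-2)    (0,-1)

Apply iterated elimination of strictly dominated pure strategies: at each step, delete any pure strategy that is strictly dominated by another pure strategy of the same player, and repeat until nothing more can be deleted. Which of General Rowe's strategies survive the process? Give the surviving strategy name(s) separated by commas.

Row R3 is eliminated: R2 beats it against every remaining column (L: 9>-2, CL: 4>1, CR: 8>7, R: 1>-2).
Row R4 is eliminated: R2 beats it against every remaining column (L: 9>-3, CL: 4>-7, CR: 8>-7, R: 1>0).
For General Cole, CL strictly dominates L on the remaining rows (R1: 7>5, R2: -1>-9); eliminate L.
General Cole's strategy R is strictly dominated by CL (R1: 7>0, R2: -1>-3) and is removed.
Among the remaining strategies, none is strictly dominated by another pure strategy of the same player, so the elimination stops.
Surviving strategies — General Rowe: {R1, R2}; General Cole: {CL, CR}.

R1, R2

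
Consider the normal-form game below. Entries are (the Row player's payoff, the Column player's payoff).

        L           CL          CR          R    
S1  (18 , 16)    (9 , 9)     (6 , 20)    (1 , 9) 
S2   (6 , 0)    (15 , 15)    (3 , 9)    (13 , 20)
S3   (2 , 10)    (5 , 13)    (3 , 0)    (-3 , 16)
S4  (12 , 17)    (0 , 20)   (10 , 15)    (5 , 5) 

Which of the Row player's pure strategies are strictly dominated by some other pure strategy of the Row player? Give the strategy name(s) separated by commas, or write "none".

S3

S1 is not dominated — it holds its own against S2 at L (18>6); S3 at L (18>2); S4 at L (18>12).
S2 is not dominated — it holds its own against S1 at CL (15>9); S3 at L (6>2); S4 at CL (15>0).
S3 is strictly dominated by S1 (L: 18>2, CL: 9>5, CR: 6>3, R: 1>-3).
Nothing dominates S4: S1 at CR (10>6); S2 at L (12>6); S3 at L (12>2).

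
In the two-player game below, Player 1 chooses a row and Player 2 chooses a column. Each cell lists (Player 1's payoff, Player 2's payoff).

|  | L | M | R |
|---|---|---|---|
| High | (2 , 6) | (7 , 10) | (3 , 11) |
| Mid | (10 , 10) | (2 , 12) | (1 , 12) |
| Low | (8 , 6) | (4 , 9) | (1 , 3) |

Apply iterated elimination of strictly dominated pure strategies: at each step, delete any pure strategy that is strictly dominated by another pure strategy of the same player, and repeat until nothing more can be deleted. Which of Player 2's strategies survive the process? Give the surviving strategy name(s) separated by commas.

R

Column L is eliminated: M beats it against every remaining row (High: 10>6, Mid: 12>10, Low: 9>6).
Player 1's strategy Mid is strictly dominated by High (M: 7>2, R: 3>1) and is removed.
For Player 1, High strictly dominates Low on the remaining columns (M: 7>4, R: 3>1); eliminate Low.
Player 2's strategy M is strictly dominated by R (High: 11>10) and is removed.
Among the remaining strategies, none is strictly dominated by another pure strategy of the same player, so the elimination stops.
Surviving strategies — Player 1: {High}; Player 2: {R}.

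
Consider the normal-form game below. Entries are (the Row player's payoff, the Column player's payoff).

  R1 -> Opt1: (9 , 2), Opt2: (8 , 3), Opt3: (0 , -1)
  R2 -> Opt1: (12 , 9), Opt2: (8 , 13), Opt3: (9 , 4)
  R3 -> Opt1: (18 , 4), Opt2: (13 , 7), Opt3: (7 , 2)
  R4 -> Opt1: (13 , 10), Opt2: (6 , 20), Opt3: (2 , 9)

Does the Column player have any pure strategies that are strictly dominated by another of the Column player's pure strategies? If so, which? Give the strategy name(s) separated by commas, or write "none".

Opt2 strictly dominates Opt1 — R1: 3>2, R2: 13>9, R3: 7>4, R4: 20>10.
Nothing dominates Opt2: Opt1 at R1 (3>2); Opt3 at R1 (3>-1).
Opt3: dominated, since Opt1 does at least as well everywhere (R1: 2>-1, R2: 9>4, R3: 4>2, R4: 10>9).

Opt1, Opt3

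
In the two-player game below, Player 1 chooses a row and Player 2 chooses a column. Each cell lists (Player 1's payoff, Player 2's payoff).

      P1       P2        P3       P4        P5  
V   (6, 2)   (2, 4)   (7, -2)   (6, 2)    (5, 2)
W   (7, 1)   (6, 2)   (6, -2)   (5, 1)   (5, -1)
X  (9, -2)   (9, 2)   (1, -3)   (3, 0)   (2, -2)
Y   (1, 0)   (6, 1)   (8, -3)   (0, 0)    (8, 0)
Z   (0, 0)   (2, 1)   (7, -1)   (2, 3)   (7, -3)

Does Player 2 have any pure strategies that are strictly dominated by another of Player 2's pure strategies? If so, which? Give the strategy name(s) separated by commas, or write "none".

P1, P3, P5

P2 strictly dominates P1 — V: 4>2, W: 2>1, X: 2>-2, Y: 1>0, Z: 1>0.
P2 is not dominated — it holds its own against P1 at V (4>2); P3 at V (4>-2); P4 at V (4>2); P5 at V (4>2).
P1 strictly dominates P3 — V: 2>-2, W: 1>-2, X: -2>-3, Y: 0>-3, Z: 0>-1.
P4: no other strategy beats it everywhere (P1 at V (2=2); P2 at Z (3>1); P3 at V (2>-2); P5 at V (2=2)).
P2 strictly dominates P5 — V: 4>2, W: 2>-1, X: 2>-2, Y: 1>0, Z: 1>-3.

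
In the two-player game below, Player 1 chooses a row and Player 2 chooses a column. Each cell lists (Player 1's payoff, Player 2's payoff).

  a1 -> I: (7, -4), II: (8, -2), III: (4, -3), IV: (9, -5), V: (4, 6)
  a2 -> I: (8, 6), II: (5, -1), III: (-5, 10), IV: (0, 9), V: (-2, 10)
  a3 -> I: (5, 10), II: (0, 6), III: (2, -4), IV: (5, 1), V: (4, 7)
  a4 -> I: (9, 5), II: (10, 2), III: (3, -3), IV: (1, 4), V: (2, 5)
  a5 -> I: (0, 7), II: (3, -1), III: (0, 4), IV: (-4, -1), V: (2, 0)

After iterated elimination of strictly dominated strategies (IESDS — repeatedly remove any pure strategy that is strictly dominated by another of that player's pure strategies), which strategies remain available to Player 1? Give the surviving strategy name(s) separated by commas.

Row a2 is eliminated: a4 beats it against every remaining column (I: 9>8, II: 10>5, III: 3>-5, IV: 1>0, V: 2>-2).
For Player 1, a1 strictly dominates a5 on the remaining columns (I: 7>0, II: 8>3, III: 4>0, IV: 9>-4, V: 4>2); eliminate a5.
Player 2's strategy II is strictly dominated by V (a1: 6>-2, a3: 7>6, a4: 5>2) and is removed.
Player 2's strategy III is strictly dominated by V (a1: 6>-3, a3: 7>-4, a4: 5>-3) and is removed.
For Player 2, I strictly dominates IV on the remaining rows (a1: -4>-5, a3: 10>1, a4: 5>4); eliminate IV.
Among the remaining strategies, none is strictly dominated by another pure strategy of the same player, so the elimination stops.
Surviving strategies — Player 1: {a1, a3, a4}; Player 2: {I, V}.

a1, a3, a4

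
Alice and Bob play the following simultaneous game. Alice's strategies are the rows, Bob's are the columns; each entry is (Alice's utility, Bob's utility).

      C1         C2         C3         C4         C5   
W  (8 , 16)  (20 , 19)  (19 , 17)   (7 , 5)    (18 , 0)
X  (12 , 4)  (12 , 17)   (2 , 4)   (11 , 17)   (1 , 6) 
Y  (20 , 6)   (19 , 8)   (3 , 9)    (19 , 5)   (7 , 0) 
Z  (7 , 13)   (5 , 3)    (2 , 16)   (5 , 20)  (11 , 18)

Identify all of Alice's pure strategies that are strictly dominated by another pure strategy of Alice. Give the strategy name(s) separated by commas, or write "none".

W is not dominated — it holds its own against X at C2 (20>12); Y at C2 (20>19); Z at C1 (8>7).
X: dominated, since Y does at least as well everywhere (C1: 20>12, C2: 19>12, C3: 3>2, C4: 19>11, C5: 7>1).
Y is not dominated — it holds its own against W at C1 (20>8); X at C1 (20>12); Z at C1 (20>7).
Z is strictly dominated by W (C1: 8>7, C2: 20>5, C3: 19>2, C4: 7>5, C5: 18>11).

X, Z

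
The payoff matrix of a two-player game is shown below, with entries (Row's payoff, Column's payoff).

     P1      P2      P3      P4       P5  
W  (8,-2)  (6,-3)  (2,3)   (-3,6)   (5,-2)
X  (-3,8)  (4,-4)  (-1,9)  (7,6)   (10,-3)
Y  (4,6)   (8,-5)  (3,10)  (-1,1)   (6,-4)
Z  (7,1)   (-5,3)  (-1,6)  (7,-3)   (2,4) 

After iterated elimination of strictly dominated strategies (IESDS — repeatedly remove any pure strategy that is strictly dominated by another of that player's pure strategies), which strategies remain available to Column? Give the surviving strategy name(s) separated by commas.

For Column, P3 strictly dominates P1 on the remaining rows (W: 3>-2, X: 9>8, Y: 10>6, Z: 6>1); eliminate P1.
For Row, Y strictly dominates W on the remaining columns (P2: 8>6, P3: 3>2, P4: -1>-3, P5: 6>5); eliminate W.
Column P2 is eliminated: P3 beats it against every remaining row (X: 9>-4, Y: 10>-5, Z: 6>3).
Column P4 is eliminated: P3 beats it against every remaining row (X: 9>6, Y: 10>1, Z: 6>-3).
Row Z is eliminated: Y beats it against every remaining column (P3: 3>-1, P5: 6>2).
For Column, P3 strictly dominates P5 on the remaining rows (X: 9>-3, Y: 10>-4); eliminate P5.
Row X is eliminated: Y beats it against every remaining column (P3: 3>-1).
Among the remaining strategies, none is strictly dominated by another pure strategy of the same player, so the elimination stops.
Surviving strategies — Row: {Y}; Column: {P3}.

P3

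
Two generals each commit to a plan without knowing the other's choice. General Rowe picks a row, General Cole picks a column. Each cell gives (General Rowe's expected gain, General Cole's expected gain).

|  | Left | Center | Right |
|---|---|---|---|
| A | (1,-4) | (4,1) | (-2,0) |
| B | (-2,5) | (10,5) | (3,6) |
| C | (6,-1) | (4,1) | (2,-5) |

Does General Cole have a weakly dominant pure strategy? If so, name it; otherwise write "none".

Left fails to dominate Center at A (-4<1).
Center fails to dominate Right at B (5<6).
Right fails to dominate Left at C (-5<-1).
No single strategy dominates all the others.

none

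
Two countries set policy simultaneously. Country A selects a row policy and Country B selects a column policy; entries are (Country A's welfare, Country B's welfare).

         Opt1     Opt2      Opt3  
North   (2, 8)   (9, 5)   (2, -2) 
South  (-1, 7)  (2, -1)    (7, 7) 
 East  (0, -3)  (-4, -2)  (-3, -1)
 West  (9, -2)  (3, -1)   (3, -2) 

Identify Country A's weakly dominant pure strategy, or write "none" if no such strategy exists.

none

North fails to dominate South at Opt3 (2<7).
South fails to dominate North at Opt1 (-1<2).
East fails to dominate North at Opt1 (0<2).
West fails to dominate North at Opt2 (3<9).
No single strategy dominates all the others.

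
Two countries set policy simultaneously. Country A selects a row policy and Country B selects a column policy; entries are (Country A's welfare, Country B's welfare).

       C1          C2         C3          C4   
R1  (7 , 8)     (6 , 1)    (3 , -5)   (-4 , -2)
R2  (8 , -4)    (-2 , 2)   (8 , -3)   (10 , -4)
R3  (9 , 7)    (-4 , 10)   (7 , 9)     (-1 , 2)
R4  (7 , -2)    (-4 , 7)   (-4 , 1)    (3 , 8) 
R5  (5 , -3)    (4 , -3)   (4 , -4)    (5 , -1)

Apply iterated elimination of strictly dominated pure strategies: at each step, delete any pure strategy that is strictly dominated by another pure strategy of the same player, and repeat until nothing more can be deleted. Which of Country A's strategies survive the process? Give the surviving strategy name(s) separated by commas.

Country A's strategy R4 is strictly dominated by R2 (C1: 8>7, C2: -2>-4, C3: 8>-4, C4: 10>3) and is removed.
For Country B, C2 strictly dominates C3 on the remaining rows (R1: 1>-5, R2: 2>-3, R3: 10>9, R5: -3>-4); eliminate C3.
Among the remaining strategies, none is strictly dominated by another pure strategy of the same player, so the elimination stops.
Surviving strategies — Country A: {R1, R2, R3, R5}; Country B: {C1, C2, C4}.

R1, R2, R3, R5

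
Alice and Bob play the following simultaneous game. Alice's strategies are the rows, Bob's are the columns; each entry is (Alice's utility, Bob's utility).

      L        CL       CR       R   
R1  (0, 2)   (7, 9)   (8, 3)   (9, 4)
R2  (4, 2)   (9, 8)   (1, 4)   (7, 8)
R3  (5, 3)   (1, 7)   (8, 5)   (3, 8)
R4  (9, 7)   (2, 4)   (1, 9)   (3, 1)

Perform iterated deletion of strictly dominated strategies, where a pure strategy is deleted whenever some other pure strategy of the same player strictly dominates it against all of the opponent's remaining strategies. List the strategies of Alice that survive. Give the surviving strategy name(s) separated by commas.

Bob's strategy L is strictly dominated by CR (R1: 3>2, R2: 4>2, R3: 5>3, R4: 9>7) and is removed.
Row R4 is eliminated: R1 beats it against every remaining column (CL: 7>2, CR: 8>1, R: 9>3).
For Bob, CL strictly dominates CR on the remaining rows (R1: 9>3, R2: 8>4, R3: 7>5); eliminate CR.
Alice's strategy R3 is strictly dominated by R1 (CL: 7>1, R: 9>3) and is removed.
Among the remaining strategies, none is strictly dominated by another pure strategy of the same player, so the elimination stops.
Surviving strategies — Alice: {R1, R2}; Bob: {CL, R}.

R1, R2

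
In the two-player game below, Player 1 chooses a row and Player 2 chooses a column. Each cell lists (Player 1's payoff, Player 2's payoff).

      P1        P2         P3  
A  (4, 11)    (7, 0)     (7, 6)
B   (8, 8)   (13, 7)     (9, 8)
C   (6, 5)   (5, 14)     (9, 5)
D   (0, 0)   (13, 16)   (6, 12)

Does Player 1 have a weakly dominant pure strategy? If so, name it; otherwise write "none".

B

B vs A: P1: 8>4, P2: 13>7, P3: 9>7.
B vs C: P1: 8>6, P2: 13>5, P3: 9=9.
B vs D: P1: 8>0, P2: 13=13, P3: 9>6.
B is at least as good as every other strategy against every opponent action, so it is weakly dominant.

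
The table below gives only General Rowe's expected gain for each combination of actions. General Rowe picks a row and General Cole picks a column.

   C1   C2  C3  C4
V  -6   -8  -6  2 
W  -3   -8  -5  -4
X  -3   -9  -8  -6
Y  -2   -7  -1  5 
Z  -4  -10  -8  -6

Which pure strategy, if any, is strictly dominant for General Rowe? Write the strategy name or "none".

Y vs V: C1: -2>-6, C2: -7>-8, C3: -1>-6, C4: 5>2.
Y vs W: C1: -2>-3, C2: -7>-8, C3: -1>-5, C4: 5>-4.
Y vs X: C1: -2>-3, C2: -7>-9, C3: -1>-8, C4: 5>-6.
Y vs Z: C1: -2>-4, C2: -7>-10, C3: -1>-8, C4: 5>-6.
Y strictly beats every other strategy against every opponent action, so it is strictly dominant.

Y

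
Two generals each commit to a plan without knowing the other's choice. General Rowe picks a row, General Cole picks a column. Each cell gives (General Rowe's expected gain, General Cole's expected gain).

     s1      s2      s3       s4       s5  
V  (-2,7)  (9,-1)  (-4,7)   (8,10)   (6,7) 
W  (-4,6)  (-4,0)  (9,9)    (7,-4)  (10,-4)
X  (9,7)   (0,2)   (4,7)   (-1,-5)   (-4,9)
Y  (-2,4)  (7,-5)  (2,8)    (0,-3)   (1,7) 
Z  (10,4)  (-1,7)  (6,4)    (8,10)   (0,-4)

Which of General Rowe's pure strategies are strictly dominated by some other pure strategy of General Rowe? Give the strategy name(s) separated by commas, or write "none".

V is not dominated — it holds its own against W at s1 (-2>-4); X at s2 (9>0); Y at s1 (-2=-2); Z at s2 (9>-1).
W: no other strategy beats it everywhere (V at s3 (9>-4); X at s3 (9>4); Y at s3 (9>2); Z at s3 (9>6)).
X is not dominated — it holds its own against V at s1 (9>-2); W at s1 (9>-4); Y at s1 (9>-2); Z at s2 (0>-1).
Nothing dominates Y: V at s1 (-2=-2); W at s1 (-2>-4); X at s2 (7>0); Z at s2 (7>-1).
Nothing dominates Z: V at s1 (10>-2); W at s1 (10>-4); X at s1 (10>9); Y at s1 (10>-2).

none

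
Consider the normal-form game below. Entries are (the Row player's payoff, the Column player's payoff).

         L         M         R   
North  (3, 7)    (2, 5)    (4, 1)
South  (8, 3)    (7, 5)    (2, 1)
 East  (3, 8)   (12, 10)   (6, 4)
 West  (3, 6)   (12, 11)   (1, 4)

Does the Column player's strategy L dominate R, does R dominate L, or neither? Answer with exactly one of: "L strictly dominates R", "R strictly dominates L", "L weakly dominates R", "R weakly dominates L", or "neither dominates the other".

L strictly dominates R

L's payoffs vs R's, by the Row player's action — North: 7>1, South: 3>1, East: 8>4, West: 6>4.
L gives a strictly higher payoff against each opponent action, so L strictly dominates R.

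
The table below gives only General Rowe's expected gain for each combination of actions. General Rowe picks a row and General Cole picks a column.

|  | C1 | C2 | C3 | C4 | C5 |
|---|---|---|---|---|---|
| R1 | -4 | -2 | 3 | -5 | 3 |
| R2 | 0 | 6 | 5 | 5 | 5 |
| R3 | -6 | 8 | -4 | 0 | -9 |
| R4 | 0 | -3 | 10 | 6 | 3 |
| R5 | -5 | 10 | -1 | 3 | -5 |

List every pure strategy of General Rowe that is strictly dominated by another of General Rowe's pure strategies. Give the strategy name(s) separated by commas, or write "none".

R1: dominated, since R2 does at least as well everywhere (C1: 0>-4, C2: 6>-2, C3: 5>3, C4: 5>-5, C5: 5>3).
R2: no other strategy beats it everywhere (R1 at C1 (0>-4); R3 at C1 (0>-6); R4 at C1 (0=0); R5 at C1 (0>-5)).
R5 strictly dominates R3 — C1: -5>-6, C2: 10>8, C3: -1>-4, C4: 3>0, C5: -5>-9.
Nothing dominates R4: R1 at C1 (0>-4); R2 at C1 (0=0); R3 at C1 (0>-6); R5 at C1 (0>-5).
R5 is not dominated — it holds its own against R1 at C2 (10>-2); R2 at C2 (10>6); R3 at C1 (-5>-6); R4 at C2 (10>-3).

R1, R3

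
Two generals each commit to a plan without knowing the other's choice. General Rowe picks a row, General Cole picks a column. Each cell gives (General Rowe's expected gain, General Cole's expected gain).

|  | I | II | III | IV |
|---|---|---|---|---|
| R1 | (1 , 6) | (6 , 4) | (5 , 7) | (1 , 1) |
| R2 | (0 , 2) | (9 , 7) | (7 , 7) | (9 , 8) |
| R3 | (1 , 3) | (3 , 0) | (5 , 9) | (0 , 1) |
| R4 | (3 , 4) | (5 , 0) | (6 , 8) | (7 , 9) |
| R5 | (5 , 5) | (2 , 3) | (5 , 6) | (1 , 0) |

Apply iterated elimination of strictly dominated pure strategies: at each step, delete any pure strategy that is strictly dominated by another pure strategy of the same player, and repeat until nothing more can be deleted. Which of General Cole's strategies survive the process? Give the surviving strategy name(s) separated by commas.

Row R3 is eliminated: R4 beats it against every remaining column (I: 3>1, II: 5>3, III: 6>5, IV: 7>0).
For General Cole, III strictly dominates I on the remaining rows (R1: 7>6, R2: 7>2, R4: 8>4, R5: 6>5); eliminate I.
For General Rowe, R2 strictly dominates R1 on the remaining columns (II: 9>6, III: 7>5, IV: 9>1); eliminate R1.
For General Rowe, R2 strictly dominates R4 on the remaining columns (II: 9>5, III: 7>6, IV: 9>7); eliminate R4.
Row R5 is eliminated: R2 beats it against every remaining column (II: 9>2, III: 7>5, IV: 9>1).
General Cole's strategy II is strictly dominated by IV (R2: 8>7) and is removed.
General Cole's strategy III is strictly dominated by IV (R2: 8>7) and is removed.
Among the remaining strategies, none is strictly dominated by another pure strategy of the same player, so the elimination stops.
Surviving strategies — General Rowe: {R2}; General Cole: {IV}.

IV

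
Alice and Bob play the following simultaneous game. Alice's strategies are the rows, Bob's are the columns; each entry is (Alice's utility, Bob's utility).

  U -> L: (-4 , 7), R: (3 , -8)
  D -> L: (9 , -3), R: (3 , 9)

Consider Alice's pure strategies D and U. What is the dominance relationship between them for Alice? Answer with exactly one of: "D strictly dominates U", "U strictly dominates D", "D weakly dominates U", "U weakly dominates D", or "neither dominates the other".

Compare D to U across each opponent action: L: 9>-4, R: 3=3.
D is at least as good everywhere and strictly better somewhere (tied only at R), so D weakly but not strictly dominates U.

D weakly dominates U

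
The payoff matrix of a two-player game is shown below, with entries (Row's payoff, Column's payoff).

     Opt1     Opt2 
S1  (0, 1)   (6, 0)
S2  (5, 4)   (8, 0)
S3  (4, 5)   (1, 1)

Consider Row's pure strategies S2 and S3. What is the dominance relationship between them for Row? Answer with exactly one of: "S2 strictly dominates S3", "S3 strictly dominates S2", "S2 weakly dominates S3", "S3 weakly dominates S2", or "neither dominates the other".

S2 strictly dominates S3

S2's payoffs vs S3's, by Column's action — Opt1: 5>4, Opt2: 8>1.
Every comparison favours S2, so S2 strictly dominates S3.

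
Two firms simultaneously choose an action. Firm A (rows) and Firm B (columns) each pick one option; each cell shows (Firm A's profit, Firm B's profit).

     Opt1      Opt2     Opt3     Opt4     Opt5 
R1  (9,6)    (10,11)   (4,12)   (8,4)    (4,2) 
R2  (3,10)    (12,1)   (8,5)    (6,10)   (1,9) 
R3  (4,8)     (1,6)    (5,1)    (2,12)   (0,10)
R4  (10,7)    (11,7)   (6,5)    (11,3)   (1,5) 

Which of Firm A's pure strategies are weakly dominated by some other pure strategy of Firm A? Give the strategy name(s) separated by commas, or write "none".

R1: no other strategy beats it everywhere (R2 at Opt1 (9>3); R3 at Opt1 (9>4); R4 at Opt5 (4>1)).
R2 is not dominated — it holds its own against R1 at Opt2 (12>10); R3 at Opt2 (12>1); R4 at Opt2 (12>11).
R4 weakly dominates R3 — Opt1: 10>4, Opt2: 11>1, Opt3: 6>5, Opt4: 11>2, Opt5: 1>0.
R4: no other strategy beats it everywhere (R1 at Opt1 (10>9); R2 at Opt1 (10>3); R3 at Opt1 (10>4)).

R3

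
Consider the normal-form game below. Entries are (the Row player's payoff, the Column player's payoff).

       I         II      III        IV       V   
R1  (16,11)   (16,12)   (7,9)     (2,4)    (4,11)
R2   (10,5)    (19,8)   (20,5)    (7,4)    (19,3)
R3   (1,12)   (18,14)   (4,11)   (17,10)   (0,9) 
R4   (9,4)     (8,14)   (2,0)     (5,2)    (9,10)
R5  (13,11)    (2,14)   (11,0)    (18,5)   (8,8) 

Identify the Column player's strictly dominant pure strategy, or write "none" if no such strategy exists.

II

II vs I: R1: 12>11, R2: 8>5, R3: 14>12, R4: 14>4, R5: 14>11.
II vs III: R1: 12>9, R2: 8>5, R3: 14>11, R4: 14>0, R5: 14>0.
II vs IV: R1: 12>4, R2: 8>4, R3: 14>10, R4: 14>2, R5: 14>5.
II vs V: R1: 12>11, R2: 8>3, R3: 14>9, R4: 14>10, R5: 14>8.
II strictly beats every other strategy against every opponent action, so it is strictly dominant.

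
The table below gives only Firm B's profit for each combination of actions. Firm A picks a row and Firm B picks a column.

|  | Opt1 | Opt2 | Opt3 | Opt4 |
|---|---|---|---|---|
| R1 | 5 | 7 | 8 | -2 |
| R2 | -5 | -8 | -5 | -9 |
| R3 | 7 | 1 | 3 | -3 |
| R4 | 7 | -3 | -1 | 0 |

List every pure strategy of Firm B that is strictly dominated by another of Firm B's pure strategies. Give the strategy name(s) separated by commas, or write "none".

Opt2, Opt4

Nothing dominates Opt1: Opt2 at R2 (-5>-8); Opt3 at R2 (-5=-5); Opt4 at R1 (5>-2).
Opt2: dominated, since Opt3 does at least as well everywhere (R1: 8>7, R2: -5>-8, R3: 3>1, R4: -1>-3).
Opt3: no other strategy beats it everywhere (Opt1 at R1 (8>5); Opt2 at R1 (8>7); Opt4 at R1 (8>-2)).
Opt4 is strictly dominated by Opt1 (R1: 5>-2, R2: -5>-9, R3: 7>-3, R4: 7>0).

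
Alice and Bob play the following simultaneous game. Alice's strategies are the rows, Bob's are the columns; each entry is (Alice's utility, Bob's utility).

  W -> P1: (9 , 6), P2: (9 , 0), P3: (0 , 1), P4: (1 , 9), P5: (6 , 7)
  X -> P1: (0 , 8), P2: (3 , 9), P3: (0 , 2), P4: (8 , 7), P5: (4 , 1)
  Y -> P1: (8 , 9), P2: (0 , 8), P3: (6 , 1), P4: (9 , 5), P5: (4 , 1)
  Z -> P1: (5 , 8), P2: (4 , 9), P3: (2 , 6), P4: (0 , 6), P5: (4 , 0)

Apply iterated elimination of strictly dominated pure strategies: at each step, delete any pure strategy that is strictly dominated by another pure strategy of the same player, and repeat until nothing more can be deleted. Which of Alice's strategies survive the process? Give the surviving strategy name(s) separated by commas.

W, X, Y

Bob's strategy P3 is strictly dominated by P1 (W: 6>1, X: 8>2, Y: 9>1, Z: 8>6) and is removed.
For Alice, W strictly dominates Z on the remaining columns (P1: 9>5, P2: 9>4, P4: 1>0, P5: 6>4); eliminate Z.
For Bob, P4 strictly dominates P5 on the remaining rows (W: 9>7, X: 7>1, Y: 5>1); eliminate P5.
Among the remaining strategies, none is strictly dominated by another pure strategy of the same player, so the elimination stops.
Surviving strategies — Alice: {W, X, Y}; Bob: {P1, P2, P4}.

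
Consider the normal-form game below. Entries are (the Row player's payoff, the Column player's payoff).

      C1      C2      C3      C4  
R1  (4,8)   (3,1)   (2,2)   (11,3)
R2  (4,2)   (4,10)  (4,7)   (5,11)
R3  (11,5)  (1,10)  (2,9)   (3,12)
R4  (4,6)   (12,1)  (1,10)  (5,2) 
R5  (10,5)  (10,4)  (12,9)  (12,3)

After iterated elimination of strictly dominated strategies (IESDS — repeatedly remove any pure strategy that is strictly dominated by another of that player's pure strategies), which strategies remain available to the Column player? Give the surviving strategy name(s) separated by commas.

C3

Row R1 is eliminated: R5 beats it against every remaining column (C1: 10>4, C2: 10>3, C3: 12>2, C4: 12>11).
Row R2 is eliminated: R5 beats it against every remaining column (C1: 10>4, C2: 10>4, C3: 12>4, C4: 12>5).
Column C1 is eliminated: C3 beats it against every remaining row (R3: 9>5, R4: 10>6, R5: 9>5).
The Row player's strategy R3 is strictly dominated by R5 (C2: 10>1, C3: 12>2, C4: 12>3) and is removed.
The Column player's strategy C2 is strictly dominated by C3 (R4: 10>1, R5: 9>4) and is removed.
Row R4 is eliminated: R5 beats it against every remaining column (C3: 12>1, C4: 12>5).
The Column player's strategy C4 is strictly dominated by C3 (R5: 9>3) and is removed.
Among the remaining strategies, none is strictly dominated by another pure strategy of the same player, so the elimination stops.
Surviving strategies — the Row player: {R5}; the Column player: {C3}.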